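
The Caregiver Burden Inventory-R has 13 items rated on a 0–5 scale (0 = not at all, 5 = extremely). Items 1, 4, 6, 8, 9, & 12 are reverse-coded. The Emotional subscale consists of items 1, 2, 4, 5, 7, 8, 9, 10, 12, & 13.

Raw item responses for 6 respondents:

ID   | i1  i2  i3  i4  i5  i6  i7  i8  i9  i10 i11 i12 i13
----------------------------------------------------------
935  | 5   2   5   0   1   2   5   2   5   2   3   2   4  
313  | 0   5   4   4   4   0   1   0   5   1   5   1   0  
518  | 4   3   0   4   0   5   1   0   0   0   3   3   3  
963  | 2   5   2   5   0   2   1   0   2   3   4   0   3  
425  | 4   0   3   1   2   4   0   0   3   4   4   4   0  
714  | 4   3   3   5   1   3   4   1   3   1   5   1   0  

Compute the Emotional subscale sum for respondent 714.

20

Respondent 714 raw: 4, 3, 3, 5, 1, 3, 4, 1, 3, 1, 5, 1, 0.
Emotional items: 1, 2, 4, 5, 7, 8, 9, 10, 12, 13.
Reverse-coded (on a 0–5 scale, reversed = 5 − raw):
  item 1: 5 − 4 = 1
  item 2: 3
  item 4: 5 − 5 = 0
  item 5: 1
  item 7: 4
  item 8: 5 − 1 = 4
  item 9: 5 − 3 = 2
  item 10: 1
  item 12: 5 − 1 = 4
  item 13: 0
Sum = 1 + 3 + 0 + 1 + 4 + 4 + 2 + 1 + 4 + 0 = 20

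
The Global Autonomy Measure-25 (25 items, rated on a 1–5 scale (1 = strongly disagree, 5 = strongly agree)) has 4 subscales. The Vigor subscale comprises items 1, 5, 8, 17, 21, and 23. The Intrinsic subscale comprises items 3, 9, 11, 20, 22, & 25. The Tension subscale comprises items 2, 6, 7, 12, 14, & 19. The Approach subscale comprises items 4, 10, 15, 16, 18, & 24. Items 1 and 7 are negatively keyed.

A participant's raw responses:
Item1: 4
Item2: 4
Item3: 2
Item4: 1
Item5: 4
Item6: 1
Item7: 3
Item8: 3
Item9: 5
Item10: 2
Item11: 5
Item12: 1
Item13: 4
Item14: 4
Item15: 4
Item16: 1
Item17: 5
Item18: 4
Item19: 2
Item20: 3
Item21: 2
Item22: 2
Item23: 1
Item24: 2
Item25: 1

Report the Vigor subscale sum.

Vigor items: 1, 5, 8, 17, 21, 23.
Of these, item 1 is negatively keyed; reverse-coded value = 6 − response.
  item 1: 6 − 4 = 2
  item 5: 4
  item 8: 3
  item 17: 5
  item 21: 2
  item 23: 1
Sum = 2 + 4 + 3 + 5 + 2 + 1 = 17

17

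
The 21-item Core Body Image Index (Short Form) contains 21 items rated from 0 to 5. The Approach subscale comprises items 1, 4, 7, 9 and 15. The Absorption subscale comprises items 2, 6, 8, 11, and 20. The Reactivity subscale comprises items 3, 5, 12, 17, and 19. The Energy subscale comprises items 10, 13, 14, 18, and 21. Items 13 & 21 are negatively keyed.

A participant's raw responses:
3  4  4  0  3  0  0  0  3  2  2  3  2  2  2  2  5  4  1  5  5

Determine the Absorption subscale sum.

Absorption items: 2, 6, 8, 11, 20.
  item 2: 4
  item 6: 0
  item 8: 0
  item 11: 2
  item 20: 5
Sum = 4 + 0 + 0 + 2 + 5 = 11

11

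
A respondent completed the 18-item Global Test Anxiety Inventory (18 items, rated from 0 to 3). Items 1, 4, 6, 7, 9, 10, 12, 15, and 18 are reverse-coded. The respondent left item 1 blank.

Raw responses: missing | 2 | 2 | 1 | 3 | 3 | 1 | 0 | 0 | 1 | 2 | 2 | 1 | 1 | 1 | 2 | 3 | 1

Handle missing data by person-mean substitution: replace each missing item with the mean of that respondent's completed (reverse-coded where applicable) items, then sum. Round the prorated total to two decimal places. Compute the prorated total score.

31.76

Reverse-coded (on a 0–3 scale, reversed = 3 − raw):
  item 4: 3 − 1 = 2
  item 6: 3 − 3 = 0
  item 7: 3 − 1 = 2
  item 9: 3 − 0 = 3
  item 10: 3 − 1 = 2
  item 12: 3 − 2 = 1
  item 15: 3 − 1 = 2
  item 18: 3 − 1 = 2
Completed scored items (17 of 18): 2, 2, 2, 3, 0, 2, 0, 3, 2, 2, 1, 1, 1, 2, 2, 3, 2; sum = 30.
Person mean = 30 / 17 ≈ 1.7647
Prorated total = (30 / 17) × 18 = 31.76 (to 2 dp)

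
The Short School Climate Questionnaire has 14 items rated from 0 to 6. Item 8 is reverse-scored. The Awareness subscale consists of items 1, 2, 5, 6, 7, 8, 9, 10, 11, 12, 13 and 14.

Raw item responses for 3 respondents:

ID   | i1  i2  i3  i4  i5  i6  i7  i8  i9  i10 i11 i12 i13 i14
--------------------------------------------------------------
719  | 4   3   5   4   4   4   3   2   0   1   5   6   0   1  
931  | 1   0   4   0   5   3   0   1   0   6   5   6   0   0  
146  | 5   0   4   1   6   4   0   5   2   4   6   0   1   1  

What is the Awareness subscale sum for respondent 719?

Respondent 719 raw: 4, 3, 5, 4, 4, 4, 3, 2, 0, 1, 5, 6, 0, 1.
Awareness items: 1, 2, 5, 6, 7, 8, 9, 10, 11, 12, 13, 14.
Reverse-coded (reversed = (0+6) − raw = 6 − raw):
  item 1: 4
  item 2: 3
  item 5: 4
  item 6: 4
  item 7: 3
  item 8: 6 − 2 = 4
  item 9: 0
  item 10: 1
  item 11: 5
  item 12: 6
  item 13: 0
  item 14: 1
Sum = 4 + 3 + 4 + 4 + 3 + 4 + 0 + 1 + 5 + 6 + 0 + 1 = 35

35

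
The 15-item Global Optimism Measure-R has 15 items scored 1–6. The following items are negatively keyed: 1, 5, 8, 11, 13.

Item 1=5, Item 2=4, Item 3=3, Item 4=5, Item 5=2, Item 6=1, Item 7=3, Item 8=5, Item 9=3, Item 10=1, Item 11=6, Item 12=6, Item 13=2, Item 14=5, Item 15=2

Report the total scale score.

Reverse-coded items (reverse-coded value = 7 − response):
  item 1: 7 − 5 = 2
  item 5: 7 − 2 = 5
  item 8: 7 − 5 = 2
  item 11: 7 − 6 = 1
  item 13: 7 − 2 = 5
Scored responses: 2, 4, 3, 5, 5, 1, 3, 2, 3, 1, 1, 6, 5, 5, 2
Total = 2 + 4 + 3 + 5 + 5 + 1 + 3 + 2 + 3 + 1 + 1 + 6 + 5 + 5 + 2 = 48

48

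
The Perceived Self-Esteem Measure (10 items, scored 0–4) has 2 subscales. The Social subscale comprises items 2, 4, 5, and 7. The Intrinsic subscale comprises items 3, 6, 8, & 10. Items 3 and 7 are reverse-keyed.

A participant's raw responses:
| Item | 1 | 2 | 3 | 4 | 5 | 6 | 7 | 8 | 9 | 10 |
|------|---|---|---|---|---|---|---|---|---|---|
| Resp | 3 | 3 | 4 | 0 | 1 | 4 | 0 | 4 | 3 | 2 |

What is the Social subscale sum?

Social items: 2, 4, 5, 7.
Of these, item 7 is reverse-keyed; on a 0–4 scale, reversed = 4 − raw.
  item 2: 3
  item 4: 0
  item 5: 1
  item 7: 4 − 0 = 4
Sum = 3 + 0 + 1 + 4 = 8

8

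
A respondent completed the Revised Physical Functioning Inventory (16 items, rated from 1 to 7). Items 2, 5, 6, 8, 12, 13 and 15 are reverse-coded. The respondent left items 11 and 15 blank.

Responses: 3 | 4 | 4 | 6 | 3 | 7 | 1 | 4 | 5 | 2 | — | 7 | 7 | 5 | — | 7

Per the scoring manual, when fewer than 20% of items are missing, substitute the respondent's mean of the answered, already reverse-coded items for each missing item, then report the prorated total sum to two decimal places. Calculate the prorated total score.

Reverse-coded (reverse-coded value = 8 − response):
  item 2: 8 − 4 = 4
  item 5: 8 − 3 = 5
  item 6: 8 − 7 = 1
  item 8: 8 − 4 = 4
  item 12: 8 − 7 = 1
  item 13: 8 − 7 = 1
Completed scored items (14 of 16): 3, 4, 4, 6, 5, 1, 1, 4, 5, 2, 1, 1, 5, 7; sum = 49.
Person mean = 49 / 14 ≈ 3.5000
Prorated total = (49 / 14) × 16 = 56.00 (to 2 dp)

56.00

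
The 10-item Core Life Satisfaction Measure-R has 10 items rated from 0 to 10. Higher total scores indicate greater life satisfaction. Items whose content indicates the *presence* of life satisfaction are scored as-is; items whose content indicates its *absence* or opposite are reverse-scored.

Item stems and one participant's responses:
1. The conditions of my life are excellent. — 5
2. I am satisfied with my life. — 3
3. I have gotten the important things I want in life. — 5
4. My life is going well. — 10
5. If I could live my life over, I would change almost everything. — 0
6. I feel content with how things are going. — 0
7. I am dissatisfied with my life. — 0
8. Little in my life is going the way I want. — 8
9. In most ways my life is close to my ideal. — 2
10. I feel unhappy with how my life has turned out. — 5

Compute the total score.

52

Items 5, 7, 8, 10 describe the absence/opposite of life satisfaction → reverse-score.
reverse-coded value = 10 − response.
  item 1: 5
  item 2: 3
  item 3: 5
  item 4: 10
  item 5: 10 − 0 = 10
  item 6: 0
  item 7: 10 − 0 = 10
  item 8: 10 − 8 = 2
  item 9: 2
  item 10: 10 − 5 = 5
Total = 5 + 3 + 5 + 10 + 10 + 0 + 10 + 2 + 2 + 5 = 52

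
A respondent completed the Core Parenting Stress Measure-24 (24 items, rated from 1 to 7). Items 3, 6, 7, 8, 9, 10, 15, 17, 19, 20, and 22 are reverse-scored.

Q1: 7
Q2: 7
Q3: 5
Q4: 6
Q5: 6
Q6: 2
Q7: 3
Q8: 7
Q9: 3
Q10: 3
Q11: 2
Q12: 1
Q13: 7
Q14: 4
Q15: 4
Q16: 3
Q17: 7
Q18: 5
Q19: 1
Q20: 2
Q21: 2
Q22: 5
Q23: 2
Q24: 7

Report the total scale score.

Reverse-coded items (reverse-coded value = 8 − response):
  item 3: 8 − 5 = 3
  item 6: 8 − 2 = 6
  item 7: 8 − 3 = 5
  item 8: 8 − 7 = 1
  item 9: 8 − 3 = 5
  item 10: 8 − 3 = 5
  item 15: 8 − 4 = 4
  item 17: 8 − 7 = 1
  item 19: 8 − 1 = 7
  item 20: 8 − 2 = 6
  item 22: 8 − 5 = 3
After reverse-coding: 7, 7, 3, 6, 6, 6, 5, 1, 5, 5, 2, 1, 7, 4, 4, 3, 1, 5, 7, 6, 2, 3, 2, 7
Total = 7 + 7 + 3 + 6 + 6 + 6 + 5 + 1 + 5 + 5 + 2 + 1 + 7 + 4 + 4 + 3 + 1 + 5 + 7 + 6 + 2 + 3 + 2 + 7 = 105

105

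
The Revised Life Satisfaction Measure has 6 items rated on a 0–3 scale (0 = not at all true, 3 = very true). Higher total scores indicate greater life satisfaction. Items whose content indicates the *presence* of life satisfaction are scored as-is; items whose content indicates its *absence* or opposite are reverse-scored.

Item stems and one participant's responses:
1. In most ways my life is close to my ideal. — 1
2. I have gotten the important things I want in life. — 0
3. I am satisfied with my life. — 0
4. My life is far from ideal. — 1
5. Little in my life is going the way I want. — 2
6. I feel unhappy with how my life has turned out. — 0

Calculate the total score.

7

Items 4, 5, 6 describe the absence/opposite of life satisfaction → reverse-score.
reverse-coded value = 3 − response.
  item 1: 1
  item 2: 0
  item 3: 0
  item 4: 3 − 1 = 2
  item 5: 3 − 2 = 1
  item 6: 3 − 0 = 3
Total = 1 + 0 + 0 + 2 + 1 + 3 = 7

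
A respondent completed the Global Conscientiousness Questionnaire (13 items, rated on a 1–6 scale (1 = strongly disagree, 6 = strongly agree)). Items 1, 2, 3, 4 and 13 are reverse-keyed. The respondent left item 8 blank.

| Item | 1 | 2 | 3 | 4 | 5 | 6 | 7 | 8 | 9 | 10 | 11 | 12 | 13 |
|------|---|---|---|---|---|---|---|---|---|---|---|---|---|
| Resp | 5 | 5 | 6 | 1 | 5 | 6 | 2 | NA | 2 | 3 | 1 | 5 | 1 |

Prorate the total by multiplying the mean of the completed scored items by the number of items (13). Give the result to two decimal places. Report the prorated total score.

44.42

Reverse-coded (reverse-coded value = 7 − response):
  item 1: 7 − 5 = 2
  item 2: 7 − 5 = 2
  item 3: 7 − 6 = 1
  item 4: 7 − 1 = 6
  item 13: 7 − 1 = 6
Completed scored items (12 of 13): 2, 2, 1, 6, 5, 6, 2, 2, 3, 1, 5, 6; sum = 41.
Person mean = 41 / 12 ≈ 3.4167
Prorated total = (41 / 12) × 13 = 44.42 (to 2 dp)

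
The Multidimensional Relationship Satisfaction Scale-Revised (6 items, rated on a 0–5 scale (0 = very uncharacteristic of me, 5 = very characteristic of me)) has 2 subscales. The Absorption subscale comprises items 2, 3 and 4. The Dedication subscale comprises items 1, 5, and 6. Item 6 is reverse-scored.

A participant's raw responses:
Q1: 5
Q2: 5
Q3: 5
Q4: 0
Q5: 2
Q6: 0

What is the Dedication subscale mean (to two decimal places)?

4.00

Dedication items: 1, 5, 6.
Of these, item 6 is reverse-scored; on a 0–5 scale, reversed = 5 − raw.
  item 1: 5
  item 5: 2
  item 6: 5 − 0 = 5
Sum = 5 + 2 + 5 = 12
Mean = 12 / 3 = 4.00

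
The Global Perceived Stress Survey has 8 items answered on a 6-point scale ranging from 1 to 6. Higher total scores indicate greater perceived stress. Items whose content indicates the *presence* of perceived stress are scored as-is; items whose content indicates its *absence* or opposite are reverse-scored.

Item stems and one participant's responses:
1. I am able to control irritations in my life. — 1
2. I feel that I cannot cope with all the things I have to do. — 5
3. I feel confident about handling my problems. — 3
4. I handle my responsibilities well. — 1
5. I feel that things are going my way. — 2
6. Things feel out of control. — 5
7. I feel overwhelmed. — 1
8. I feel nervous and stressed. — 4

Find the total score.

Items 1, 3, 4, 5 describe the absence/opposite of perceived stress → reverse-score.
reverse-coded value = 7 − response.
  item 1: 7 − 1 = 6
  item 2: 5
  item 3: 7 − 3 = 4
  item 4: 7 − 1 = 6
  item 5: 7 − 2 = 5
  item 6: 5
  item 7: 1
  item 8: 4
Total = 6 + 5 + 4 + 6 + 5 + 5 + 1 + 4 = 36

36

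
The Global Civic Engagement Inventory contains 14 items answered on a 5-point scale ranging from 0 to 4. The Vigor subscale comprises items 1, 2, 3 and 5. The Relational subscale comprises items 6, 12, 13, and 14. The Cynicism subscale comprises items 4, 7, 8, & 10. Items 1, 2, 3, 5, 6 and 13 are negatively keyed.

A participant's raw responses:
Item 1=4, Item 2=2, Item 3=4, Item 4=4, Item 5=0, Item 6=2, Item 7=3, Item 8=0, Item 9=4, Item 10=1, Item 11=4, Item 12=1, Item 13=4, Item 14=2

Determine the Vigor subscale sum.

6

Vigor items: 1, 2, 3, 5.
Of these, items 1, 2, 3 and 5 are negatively keyed; reversed = (0+4) − raw = 4 − raw.
  item 1: 4 − 4 = 0
  item 2: 4 − 2 = 2
  item 3: 4 − 4 = 0
  item 5: 4 − 0 = 4
Sum = 0 + 2 + 0 + 4 = 6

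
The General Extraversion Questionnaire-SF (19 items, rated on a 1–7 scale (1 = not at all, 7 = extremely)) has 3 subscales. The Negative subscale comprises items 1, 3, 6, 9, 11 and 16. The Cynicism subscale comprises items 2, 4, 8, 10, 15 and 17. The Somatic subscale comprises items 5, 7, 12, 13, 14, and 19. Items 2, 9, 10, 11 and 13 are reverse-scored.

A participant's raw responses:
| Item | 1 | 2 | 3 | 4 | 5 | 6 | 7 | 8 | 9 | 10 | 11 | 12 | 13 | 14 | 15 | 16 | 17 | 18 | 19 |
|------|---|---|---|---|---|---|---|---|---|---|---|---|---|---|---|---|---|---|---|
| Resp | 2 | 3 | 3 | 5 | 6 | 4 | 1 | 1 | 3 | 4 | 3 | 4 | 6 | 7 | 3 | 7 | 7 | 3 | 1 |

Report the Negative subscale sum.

Negative items: 1, 3, 6, 9, 11, 16.
Of these, items 9 & 11 are reverse-scored; reverse-coded value = 8 − response.
  item 1: 2
  item 3: 3
  item 6: 4
  item 9: 8 − 3 = 5
  item 11: 8 − 3 = 5
  item 16: 7
Sum = 2 + 3 + 4 + 5 + 5 + 7 = 26

26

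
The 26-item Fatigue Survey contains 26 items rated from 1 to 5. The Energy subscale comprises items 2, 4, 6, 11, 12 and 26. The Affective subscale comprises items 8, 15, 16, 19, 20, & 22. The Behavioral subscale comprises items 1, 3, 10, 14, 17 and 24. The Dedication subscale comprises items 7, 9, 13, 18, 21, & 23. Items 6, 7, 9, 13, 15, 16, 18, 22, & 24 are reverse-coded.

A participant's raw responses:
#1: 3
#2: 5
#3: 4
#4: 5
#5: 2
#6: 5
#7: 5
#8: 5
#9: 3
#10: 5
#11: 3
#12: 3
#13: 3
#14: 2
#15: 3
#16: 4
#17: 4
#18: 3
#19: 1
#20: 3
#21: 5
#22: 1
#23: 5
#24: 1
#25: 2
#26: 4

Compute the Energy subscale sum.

21

Energy items: 2, 4, 6, 11, 12, 26.
Of these, item 6 is reverse-coded; reverse-coded value = 6 − response.
  item 2: 5
  item 4: 5
  item 6: 6 − 5 = 1
  item 11: 3
  item 12: 3
  item 26: 4
Sum = 5 + 5 + 1 + 3 + 3 + 4 = 21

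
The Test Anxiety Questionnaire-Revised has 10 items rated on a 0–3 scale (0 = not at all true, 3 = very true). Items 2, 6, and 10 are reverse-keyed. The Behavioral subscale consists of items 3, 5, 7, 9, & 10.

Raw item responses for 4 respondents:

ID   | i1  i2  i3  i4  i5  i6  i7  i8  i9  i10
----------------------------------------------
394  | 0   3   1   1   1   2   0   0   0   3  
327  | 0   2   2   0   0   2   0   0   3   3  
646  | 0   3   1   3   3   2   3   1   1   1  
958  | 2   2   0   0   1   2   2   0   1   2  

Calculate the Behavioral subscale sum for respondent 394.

Respondent 394 raw: 0, 3, 1, 1, 1, 2, 0, 0, 0, 3.
Behavioral items: 3, 5, 7, 9, 10.
Reverse-coded (reverse-coded value = 3 − response):
  item 3: 1
  item 5: 1
  item 7: 0
  item 9: 0
  item 10: 3 − 3 = 0
Sum = 1 + 1 + 0 + 0 + 0 = 2

2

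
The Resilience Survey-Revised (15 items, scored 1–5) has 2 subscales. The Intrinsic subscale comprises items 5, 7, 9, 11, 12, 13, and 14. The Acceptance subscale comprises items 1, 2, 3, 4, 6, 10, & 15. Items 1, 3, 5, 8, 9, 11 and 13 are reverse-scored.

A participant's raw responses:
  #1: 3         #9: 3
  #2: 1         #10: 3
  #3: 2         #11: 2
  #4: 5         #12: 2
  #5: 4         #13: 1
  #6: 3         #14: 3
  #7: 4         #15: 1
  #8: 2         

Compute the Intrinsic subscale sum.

23

Intrinsic items: 5, 7, 9, 11, 12, 13, 14.
Of these, items 5, 9, 11, & 13 are reverse-scored; reverse-coded value = 6 − response.
  item 5: 6 − 4 = 2
  item 7: 4
  item 9: 6 − 3 = 3
  item 11: 6 − 2 = 4
  item 12: 2
  item 13: 6 − 1 = 5
  item 14: 3
Sum = 2 + 4 + 3 + 4 + 2 + 5 + 3 = 23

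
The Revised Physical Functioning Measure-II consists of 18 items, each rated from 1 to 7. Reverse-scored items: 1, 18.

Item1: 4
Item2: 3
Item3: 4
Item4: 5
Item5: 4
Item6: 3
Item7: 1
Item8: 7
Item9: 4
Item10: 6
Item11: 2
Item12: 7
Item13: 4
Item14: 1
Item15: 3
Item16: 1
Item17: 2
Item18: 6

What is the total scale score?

Apply reverse scoring (reversed = (1+7) − raw = 8 − raw):
  item 1: 8 − 4 = 4
  item 18: 8 − 6 = 2
Scored responses: 4, 3, 4, 5, 4, 3, 1, 7, 4, 6, 2, 7, 4, 1, 3, 1, 2, 2
Total = 4 + 3 + 4 + 5 + 4 + 3 + 1 + 7 + 4 + 6 + 2 + 7 + 4 + 1 + 3 + 1 + 2 + 2 = 63

63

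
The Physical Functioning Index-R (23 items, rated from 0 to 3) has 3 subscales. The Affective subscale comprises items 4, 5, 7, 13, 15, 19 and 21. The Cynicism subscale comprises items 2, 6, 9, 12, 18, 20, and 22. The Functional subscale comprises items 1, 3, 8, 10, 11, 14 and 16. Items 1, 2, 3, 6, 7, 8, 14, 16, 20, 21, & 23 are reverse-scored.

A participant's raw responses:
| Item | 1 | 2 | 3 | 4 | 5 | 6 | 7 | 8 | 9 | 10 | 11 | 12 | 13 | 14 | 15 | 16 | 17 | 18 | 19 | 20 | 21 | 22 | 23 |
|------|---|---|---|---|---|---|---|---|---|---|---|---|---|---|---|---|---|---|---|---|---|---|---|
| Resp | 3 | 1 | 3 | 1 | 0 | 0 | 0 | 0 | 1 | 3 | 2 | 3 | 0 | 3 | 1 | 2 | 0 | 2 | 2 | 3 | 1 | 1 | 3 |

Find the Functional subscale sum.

Functional items: 1, 3, 8, 10, 11, 14, 16.
Of these, items 1, 3, 8, 14 and 16 are reverse-scored; reverse-coded value = 3 − response.
  item 1: 3 − 3 = 0
  item 3: 3 − 3 = 0
  item 8: 3 − 0 = 3
  item 10: 3
  item 11: 2
  item 14: 3 − 3 = 0
  item 16: 3 − 2 = 1
Sum = 0 + 0 + 3 + 3 + 2 + 0 + 1 = 9

9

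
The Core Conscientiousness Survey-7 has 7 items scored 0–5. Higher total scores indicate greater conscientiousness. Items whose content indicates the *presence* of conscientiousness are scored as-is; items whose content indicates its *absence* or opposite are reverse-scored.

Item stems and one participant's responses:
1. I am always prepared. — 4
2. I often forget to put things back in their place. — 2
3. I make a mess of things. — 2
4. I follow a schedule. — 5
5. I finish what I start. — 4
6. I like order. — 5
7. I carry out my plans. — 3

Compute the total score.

27

Items 2, 3 describe the absence/opposite of conscientiousness → reverse-score.
reversed = (0+5) − raw = 5 − raw.
  item 1: 4
  item 2: 5 − 2 = 3
  item 3: 5 − 2 = 3
  item 4: 5
  item 5: 4
  item 6: 5
  item 7: 3
Total = 4 + 3 + 3 + 5 + 4 + 5 + 3 = 27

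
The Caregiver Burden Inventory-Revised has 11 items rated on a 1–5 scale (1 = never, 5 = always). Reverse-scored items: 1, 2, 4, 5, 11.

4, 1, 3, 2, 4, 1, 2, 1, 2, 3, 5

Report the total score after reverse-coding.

26

Reverse-coded items (reversed = (1+5) − raw = 6 − raw):
  item 1: 6 − 4 = 2
  item 2: 6 − 1 = 5
  item 4: 6 − 2 = 4
  item 5: 6 − 4 = 2
  item 11: 6 − 5 = 1
Scored responses: 2, 5, 3, 4, 2, 1, 2, 1, 2, 3, 1
Total = 2 + 5 + 3 + 4 + 2 + 1 + 2 + 1 + 2 + 3 + 1 = 26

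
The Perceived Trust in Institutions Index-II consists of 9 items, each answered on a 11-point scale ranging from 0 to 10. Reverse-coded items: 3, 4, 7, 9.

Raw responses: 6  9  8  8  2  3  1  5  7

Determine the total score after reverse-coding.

41

Raw sum = 49. Reverse-coded items: 3, 4, 7, 9; their raw sum = 24.
Each reversal replaces raw with 10 − raw, changing the total by 10 − 2·raw per item.
Total = 49 + 4·10 − 2·24 = 49 + 40 − 48 = 41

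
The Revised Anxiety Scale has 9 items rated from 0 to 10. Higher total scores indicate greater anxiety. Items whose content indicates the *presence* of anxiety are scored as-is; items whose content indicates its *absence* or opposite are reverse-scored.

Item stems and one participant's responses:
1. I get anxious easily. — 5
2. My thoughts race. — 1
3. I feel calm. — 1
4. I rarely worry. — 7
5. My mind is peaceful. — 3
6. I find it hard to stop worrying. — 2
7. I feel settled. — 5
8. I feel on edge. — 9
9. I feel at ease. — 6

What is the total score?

45

Items 3, 4, 5, 7, 9 describe the absence/opposite of anxiety → reverse-score.
on a 0–10 scale, reversed = 10 − raw.
  item 1: 5
  item 2: 1
  item 3: 10 − 1 = 9
  item 4: 10 − 7 = 3
  item 5: 10 − 3 = 7
  item 6: 2
  item 7: 10 − 5 = 5
  item 8: 9
  item 9: 10 − 6 = 4
Total = 5 + 1 + 9 + 3 + 7 + 2 + 5 + 9 + 4 = 45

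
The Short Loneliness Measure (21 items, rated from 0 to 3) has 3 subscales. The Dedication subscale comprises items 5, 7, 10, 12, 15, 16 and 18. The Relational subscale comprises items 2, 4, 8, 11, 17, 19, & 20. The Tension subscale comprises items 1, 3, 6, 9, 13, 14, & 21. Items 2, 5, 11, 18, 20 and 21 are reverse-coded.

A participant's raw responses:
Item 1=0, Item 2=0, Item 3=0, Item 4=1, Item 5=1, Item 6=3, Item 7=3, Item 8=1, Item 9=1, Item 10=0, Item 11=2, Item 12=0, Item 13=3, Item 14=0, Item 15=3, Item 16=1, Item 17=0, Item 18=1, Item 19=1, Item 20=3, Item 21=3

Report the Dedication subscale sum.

Dedication items: 5, 7, 10, 12, 15, 16, 18.
Of these, items 5 & 18 are reverse-coded; reversed = (0+3) − raw = 3 − raw.
  item 5: 3 − 1 = 2
  item 7: 3
  item 10: 0
  item 12: 0
  item 15: 3
  item 16: 1
  item 18: 3 − 1 = 2
Sum = 2 + 3 + 0 + 0 + 3 + 1 + 2 = 11

11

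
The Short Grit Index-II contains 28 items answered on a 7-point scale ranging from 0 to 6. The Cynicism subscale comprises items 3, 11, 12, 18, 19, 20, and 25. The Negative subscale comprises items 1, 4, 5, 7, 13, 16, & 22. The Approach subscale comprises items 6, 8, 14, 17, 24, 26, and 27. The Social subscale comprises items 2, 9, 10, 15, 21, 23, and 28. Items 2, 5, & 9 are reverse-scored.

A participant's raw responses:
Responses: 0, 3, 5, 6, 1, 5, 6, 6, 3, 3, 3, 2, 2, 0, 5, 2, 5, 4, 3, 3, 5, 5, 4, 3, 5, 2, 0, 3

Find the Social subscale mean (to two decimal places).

3.71

Social items: 2, 9, 10, 15, 21, 23, 28.
Of these, items 2 and 9 are reverse-scored; reversed = (0+6) − raw = 6 − raw.
  item 2: 6 − 3 = 3
  item 9: 6 − 3 = 3
  item 10: 3
  item 15: 5
  item 21: 5
  item 23: 4
  item 28: 3
Sum = 3 + 3 + 3 + 5 + 5 + 4 + 3 = 26
Mean = 26 / 7 = 3.71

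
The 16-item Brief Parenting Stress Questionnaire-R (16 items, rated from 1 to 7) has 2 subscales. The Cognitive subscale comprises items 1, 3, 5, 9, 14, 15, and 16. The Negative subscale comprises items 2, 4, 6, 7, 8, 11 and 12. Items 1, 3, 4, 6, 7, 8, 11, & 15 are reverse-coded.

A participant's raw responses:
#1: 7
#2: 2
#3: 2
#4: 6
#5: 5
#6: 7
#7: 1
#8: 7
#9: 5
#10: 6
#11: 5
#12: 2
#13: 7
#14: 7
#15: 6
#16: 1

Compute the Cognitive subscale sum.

Cognitive items: 1, 3, 5, 9, 14, 15, 16.
Of these, items 1, 3 and 15 are reverse-coded; reverse-coded value = 8 − response.
  item 1: 8 − 7 = 1
  item 3: 8 − 2 = 6
  item 5: 5
  item 9: 5
  item 14: 7
  item 15: 8 − 6 = 2
  item 16: 1
Sum = 1 + 6 + 5 + 5 + 7 + 2 + 1 = 27

27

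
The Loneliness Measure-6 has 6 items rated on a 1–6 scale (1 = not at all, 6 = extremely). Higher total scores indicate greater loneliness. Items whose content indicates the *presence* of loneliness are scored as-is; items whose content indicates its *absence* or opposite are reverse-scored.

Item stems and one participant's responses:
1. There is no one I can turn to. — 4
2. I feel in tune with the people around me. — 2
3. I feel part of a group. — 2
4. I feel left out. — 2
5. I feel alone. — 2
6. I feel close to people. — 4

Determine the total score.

21

Items 2, 3, 6 describe the absence/opposite of loneliness → reverse-score.
on a 1–6 scale, reversed = 7 − raw.
  item 1: 4
  item 2: 7 − 2 = 5
  item 3: 7 − 2 = 5
  item 4: 2
  item 5: 2
  item 6: 7 − 4 = 3
Total = 4 + 5 + 5 + 2 + 2 + 3 = 21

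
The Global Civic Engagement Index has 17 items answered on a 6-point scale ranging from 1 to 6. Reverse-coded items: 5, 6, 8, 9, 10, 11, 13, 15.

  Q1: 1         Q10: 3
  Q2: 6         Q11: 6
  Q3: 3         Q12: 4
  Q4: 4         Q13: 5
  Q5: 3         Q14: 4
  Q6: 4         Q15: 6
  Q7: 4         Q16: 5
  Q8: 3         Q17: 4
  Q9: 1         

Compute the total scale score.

Reversing items 5, 6, 8, 9, 10, 11, 13, and 15 with 7 − raw:
Total = 1 + 6 + 3 + 4 + (7−3) + (7−4) + 4 + (7−3) + (7−1) + (7−3) + (7−6) + 4 + (7−5) + 4 + (7−6) + 5 + 4
      = 1 + 6 + 3 + 4 + 4 + 3 + 4 + 4 + 6 + 4 + 1 + 4 + 2 + 4 + 1 + 5 + 4 = 60

60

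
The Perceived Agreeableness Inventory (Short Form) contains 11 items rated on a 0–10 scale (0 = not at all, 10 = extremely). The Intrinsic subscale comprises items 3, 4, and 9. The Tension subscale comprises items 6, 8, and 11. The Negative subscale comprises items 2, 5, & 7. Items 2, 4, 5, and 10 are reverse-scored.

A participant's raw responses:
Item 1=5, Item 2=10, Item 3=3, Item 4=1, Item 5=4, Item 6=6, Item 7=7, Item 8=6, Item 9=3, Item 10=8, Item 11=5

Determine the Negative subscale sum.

Negative items: 2, 5, 7.
Of these, items 2 and 5 are reverse-scored; on a 0–10 scale, reversed = 10 − raw.
  item 2: 10 − 10 = 0
  item 5: 10 − 4 = 6
  item 7: 7
Sum = 0 + 6 + 7 = 13

13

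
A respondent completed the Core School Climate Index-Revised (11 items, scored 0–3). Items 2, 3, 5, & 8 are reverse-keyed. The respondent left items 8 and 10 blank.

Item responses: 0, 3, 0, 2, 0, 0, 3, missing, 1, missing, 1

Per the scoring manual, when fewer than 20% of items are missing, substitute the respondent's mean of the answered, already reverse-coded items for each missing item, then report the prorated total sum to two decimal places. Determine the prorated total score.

Reverse-coded (on a 0–3 scale, reversed = 3 − raw):
  item 2: 3 − 3 = 0
  item 3: 3 − 0 = 3
  item 5: 3 − 0 = 3
Completed scored items (9 of 11): 0, 0, 3, 2, 3, 0, 3, 1, 1; sum = 13.
Person mean = 13 / 9 ≈ 1.4444
Prorated total = (13 / 9) × 11 = 15.89 (to 2 dp)

15.89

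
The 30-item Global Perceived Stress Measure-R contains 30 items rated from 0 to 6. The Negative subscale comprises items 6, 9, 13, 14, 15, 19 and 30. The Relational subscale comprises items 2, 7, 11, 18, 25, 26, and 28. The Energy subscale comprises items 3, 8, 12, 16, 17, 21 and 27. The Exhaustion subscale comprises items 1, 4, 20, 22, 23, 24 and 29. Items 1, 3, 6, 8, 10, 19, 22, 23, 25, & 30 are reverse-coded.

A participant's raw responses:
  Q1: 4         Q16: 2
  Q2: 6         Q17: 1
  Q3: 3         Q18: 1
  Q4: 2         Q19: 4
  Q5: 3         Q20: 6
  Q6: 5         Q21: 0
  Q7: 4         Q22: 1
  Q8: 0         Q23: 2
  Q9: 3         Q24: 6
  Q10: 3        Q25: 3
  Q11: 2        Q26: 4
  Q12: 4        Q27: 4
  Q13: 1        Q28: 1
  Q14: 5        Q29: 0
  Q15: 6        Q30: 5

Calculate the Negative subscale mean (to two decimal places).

2.71

Negative items: 6, 9, 13, 14, 15, 19, 30.
Of these, items 6, 19, & 30 are reverse-coded; reverse-coded value = 6 − response.
  item 6: 6 − 5 = 1
  item 9: 3
  item 13: 1
  item 14: 5
  item 15: 6
  item 19: 6 − 4 = 2
  item 30: 6 − 5 = 1
Sum = 1 + 3 + 1 + 5 + 6 + 2 + 1 = 19
Mean = 19 / 7 = 2.71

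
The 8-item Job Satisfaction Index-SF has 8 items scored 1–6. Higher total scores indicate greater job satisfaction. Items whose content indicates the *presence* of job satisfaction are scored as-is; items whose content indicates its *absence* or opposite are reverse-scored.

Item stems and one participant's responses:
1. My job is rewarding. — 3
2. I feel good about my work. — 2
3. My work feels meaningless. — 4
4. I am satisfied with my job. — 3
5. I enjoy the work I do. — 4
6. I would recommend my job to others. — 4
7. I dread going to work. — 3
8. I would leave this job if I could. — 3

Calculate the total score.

27

Items 3, 7, 8 describe the absence/opposite of job satisfaction → reverse-score.
on a 1–6 scale, reversed = 7 − raw.
  item 1: 3
  item 2: 2
  item 3: 7 − 4 = 3
  item 4: 3
  item 5: 4
  item 6: 4
  item 7: 7 − 3 = 4
  item 8: 7 − 3 = 4
Total = 3 + 2 + 3 + 3 + 4 + 4 + 4 + 4 = 27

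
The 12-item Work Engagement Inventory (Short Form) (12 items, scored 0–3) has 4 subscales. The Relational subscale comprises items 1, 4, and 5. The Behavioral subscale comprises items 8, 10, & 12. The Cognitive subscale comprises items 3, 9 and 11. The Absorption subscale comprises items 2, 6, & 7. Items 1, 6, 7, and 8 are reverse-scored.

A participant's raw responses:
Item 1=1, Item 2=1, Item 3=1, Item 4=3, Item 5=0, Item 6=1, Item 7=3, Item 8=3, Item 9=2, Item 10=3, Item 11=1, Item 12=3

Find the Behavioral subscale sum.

Behavioral items: 8, 10, 12.
Of these, item 8 is reverse-scored; reversed = (0+3) − raw = 3 − raw.
  item 8: 3 − 3 = 0
  item 10: 3
  item 12: 3
Sum = 0 + 3 + 3 = 6

6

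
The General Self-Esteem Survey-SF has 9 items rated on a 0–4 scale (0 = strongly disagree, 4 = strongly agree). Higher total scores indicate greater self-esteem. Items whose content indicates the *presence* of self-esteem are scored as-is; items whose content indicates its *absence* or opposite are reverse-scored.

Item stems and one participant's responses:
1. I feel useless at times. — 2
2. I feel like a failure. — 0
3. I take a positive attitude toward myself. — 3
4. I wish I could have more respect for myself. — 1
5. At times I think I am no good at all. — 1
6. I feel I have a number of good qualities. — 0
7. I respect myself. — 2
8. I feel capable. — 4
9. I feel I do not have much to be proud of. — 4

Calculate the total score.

21

Items 1, 2, 4, 5, 9 describe the absence/opposite of self-esteem → reverse-score.
on a 0–4 scale, reversed = 4 − raw.
  item 1: 4 − 2 = 2
  item 2: 4 − 0 = 4
  item 3: 3
  item 4: 4 − 1 = 3
  item 5: 4 − 1 = 3
  item 6: 0
  item 7: 2
  item 8: 4
  item 9: 4 − 4 = 0
Total = 2 + 4 + 3 + 3 + 3 + 0 + 2 + 4 + 0 = 21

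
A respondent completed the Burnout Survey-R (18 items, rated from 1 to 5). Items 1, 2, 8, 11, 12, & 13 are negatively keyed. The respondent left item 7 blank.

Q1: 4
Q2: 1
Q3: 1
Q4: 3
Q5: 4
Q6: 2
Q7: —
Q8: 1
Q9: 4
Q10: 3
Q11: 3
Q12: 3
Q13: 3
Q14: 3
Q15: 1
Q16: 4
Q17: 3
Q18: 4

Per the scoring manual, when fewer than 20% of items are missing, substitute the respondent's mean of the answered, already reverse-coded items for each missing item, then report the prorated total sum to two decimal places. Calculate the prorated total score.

Reverse-coded (on a 1–5 scale, reversed = 6 − raw):
  item 1: 6 − 4 = 2
  item 2: 6 − 1 = 5
  item 8: 6 − 1 = 5
  item 11: 6 − 3 = 3
  item 12: 6 − 3 = 3
  item 13: 6 − 3 = 3
Completed scored items (17 of 18): 2, 5, 1, 3, 4, 2, 5, 4, 3, 3, 3, 3, 3, 1, 4, 3, 4; sum = 53.
Person mean = 53 / 17 ≈ 3.1176
Prorated total = (53 / 17) × 18 = 56.12 (to 2 dp)

56.12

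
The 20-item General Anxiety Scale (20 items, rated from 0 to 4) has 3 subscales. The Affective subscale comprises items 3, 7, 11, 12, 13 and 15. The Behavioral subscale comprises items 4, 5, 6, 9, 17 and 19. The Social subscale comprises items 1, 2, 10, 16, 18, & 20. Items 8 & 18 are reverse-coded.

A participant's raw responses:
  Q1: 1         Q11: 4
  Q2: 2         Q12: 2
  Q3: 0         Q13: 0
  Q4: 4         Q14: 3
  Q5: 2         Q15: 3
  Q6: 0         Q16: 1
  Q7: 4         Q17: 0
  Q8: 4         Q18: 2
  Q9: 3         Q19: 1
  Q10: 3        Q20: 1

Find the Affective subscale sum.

13

Affective items: 3, 7, 11, 12, 13, 15.
  item 3: 0
  item 7: 4
  item 11: 4
  item 12: 2
  item 13: 0
  item 15: 3
Sum = 0 + 4 + 4 + 2 + 0 + 3 = 13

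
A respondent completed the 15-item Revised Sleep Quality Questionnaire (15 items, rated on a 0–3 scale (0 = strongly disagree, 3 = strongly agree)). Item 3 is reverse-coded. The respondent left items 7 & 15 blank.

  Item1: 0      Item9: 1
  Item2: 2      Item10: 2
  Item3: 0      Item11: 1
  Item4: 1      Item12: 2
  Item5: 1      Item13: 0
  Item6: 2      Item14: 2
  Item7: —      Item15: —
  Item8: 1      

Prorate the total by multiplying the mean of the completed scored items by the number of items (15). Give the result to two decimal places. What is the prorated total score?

20.77

Reverse-coded (on a 0–3 scale, reversed = 3 − raw):
  item 3: 3 − 0 = 3
Completed scored items (13 of 15): 0, 2, 3, 1, 1, 2, 1, 1, 2, 1, 2, 0, 2; sum = 18.
Person mean = 18 / 13 ≈ 1.3846
Prorated total = (18 / 13) × 15 = 20.77 (to 2 dp)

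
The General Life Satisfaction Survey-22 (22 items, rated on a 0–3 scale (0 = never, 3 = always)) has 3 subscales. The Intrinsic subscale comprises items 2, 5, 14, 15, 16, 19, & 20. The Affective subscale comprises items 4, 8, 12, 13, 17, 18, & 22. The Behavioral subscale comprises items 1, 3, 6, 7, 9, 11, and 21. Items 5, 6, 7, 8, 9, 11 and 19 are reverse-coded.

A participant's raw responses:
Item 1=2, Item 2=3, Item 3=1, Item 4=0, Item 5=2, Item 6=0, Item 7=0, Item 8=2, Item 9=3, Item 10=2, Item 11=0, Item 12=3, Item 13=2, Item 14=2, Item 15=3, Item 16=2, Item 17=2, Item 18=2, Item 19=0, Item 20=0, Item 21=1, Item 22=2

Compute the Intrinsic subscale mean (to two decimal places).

2.00

Intrinsic items: 2, 5, 14, 15, 16, 19, 20.
Of these, items 5 & 19 are reverse-coded; on a 0–3 scale, reversed = 3 − raw.
  item 2: 3
  item 5: 3 − 2 = 1
  item 14: 2
  item 15: 3
  item 16: 2
  item 19: 3 − 0 = 3
  item 20: 0
Sum = 3 + 1 + 2 + 3 + 2 + 3 + 0 = 14
Mean = 14 / 7 = 2.00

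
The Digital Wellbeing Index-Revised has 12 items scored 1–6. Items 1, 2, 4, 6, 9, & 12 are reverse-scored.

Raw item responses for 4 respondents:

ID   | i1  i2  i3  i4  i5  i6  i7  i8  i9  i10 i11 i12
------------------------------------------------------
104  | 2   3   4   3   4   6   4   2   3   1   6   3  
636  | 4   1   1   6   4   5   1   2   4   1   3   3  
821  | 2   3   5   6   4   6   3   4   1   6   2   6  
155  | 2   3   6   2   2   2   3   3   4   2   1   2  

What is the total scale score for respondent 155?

44

Respondent 155 raw: 2, 3, 6, 2, 2, 2, 3, 3, 4, 2, 1, 2.
Reverse-coded (on a 1–6 scale, reversed = 7 − raw):
  item 1: 7 − 2 = 5
  item 2: 7 − 3 = 4
  item 3: 6
  item 4: 7 − 2 = 5
  item 5: 2
  item 6: 7 − 2 = 5
  item 7: 3
  item 8: 3
  item 9: 7 − 4 = 3
  item 10: 2
  item 11: 1
  item 12: 7 − 2 = 5
Sum = 5 + 4 + 6 + 5 + 2 + 5 + 3 + 3 + 3 + 2 + 1 + 5 = 44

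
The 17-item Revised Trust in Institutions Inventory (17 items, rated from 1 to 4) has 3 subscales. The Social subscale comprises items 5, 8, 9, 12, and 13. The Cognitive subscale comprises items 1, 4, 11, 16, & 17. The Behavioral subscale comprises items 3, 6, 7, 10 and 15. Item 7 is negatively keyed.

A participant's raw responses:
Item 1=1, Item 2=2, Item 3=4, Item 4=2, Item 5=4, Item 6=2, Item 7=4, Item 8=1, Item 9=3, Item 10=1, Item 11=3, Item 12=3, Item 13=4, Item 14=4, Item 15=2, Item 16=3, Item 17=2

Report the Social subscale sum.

Social items: 5, 8, 9, 12, 13.
  item 5: 4
  item 8: 1
  item 9: 3
  item 12: 3
  item 13: 4
Sum = 4 + 1 + 3 + 3 + 4 = 15

15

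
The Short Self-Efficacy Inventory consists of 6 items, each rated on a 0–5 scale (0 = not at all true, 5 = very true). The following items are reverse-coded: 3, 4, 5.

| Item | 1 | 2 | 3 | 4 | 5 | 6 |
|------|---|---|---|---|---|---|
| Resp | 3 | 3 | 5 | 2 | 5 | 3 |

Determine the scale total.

12

Reversing items 3, 4, and 5 with 5 − raw:
Total = 3 + 3 + (5−5) + (5−2) + (5−5) + 3
      = 3 + 3 + 0 + 3 + 0 + 3 = 12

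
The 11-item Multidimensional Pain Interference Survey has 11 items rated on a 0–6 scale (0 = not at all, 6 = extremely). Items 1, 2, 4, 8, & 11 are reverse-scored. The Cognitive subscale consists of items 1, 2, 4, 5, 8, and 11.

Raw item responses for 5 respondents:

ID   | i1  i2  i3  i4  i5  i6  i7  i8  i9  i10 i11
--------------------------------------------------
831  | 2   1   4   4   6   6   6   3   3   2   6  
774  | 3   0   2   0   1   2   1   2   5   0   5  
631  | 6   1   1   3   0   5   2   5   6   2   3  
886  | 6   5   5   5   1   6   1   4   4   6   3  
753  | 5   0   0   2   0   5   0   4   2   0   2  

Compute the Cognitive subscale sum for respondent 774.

Respondent 774 raw: 3, 0, 2, 0, 1, 2, 1, 2, 5, 0, 5.
Cognitive items: 1, 2, 4, 5, 8, 11.
Reverse-coded (reversed = (0+6) − raw = 6 − raw):
  item 1: 6 − 3 = 3
  item 2: 6 − 0 = 6
  item 4: 6 − 0 = 6
  item 5: 1
  item 8: 6 − 2 = 4
  item 11: 6 − 5 = 1
Sum = 3 + 6 + 6 + 1 + 4 + 1 = 21

21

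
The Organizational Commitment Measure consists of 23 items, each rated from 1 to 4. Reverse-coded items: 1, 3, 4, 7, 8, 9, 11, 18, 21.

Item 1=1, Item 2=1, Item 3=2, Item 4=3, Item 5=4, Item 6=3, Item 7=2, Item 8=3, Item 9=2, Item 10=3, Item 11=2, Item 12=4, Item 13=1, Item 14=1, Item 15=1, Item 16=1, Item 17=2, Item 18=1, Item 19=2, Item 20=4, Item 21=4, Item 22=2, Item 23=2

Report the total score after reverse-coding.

56

Raw sum = 51. Reverse-coded items: 1, 3, 4, 7, 8, 9, 11, 18, 21; their raw sum = 20.
Each reversal replaces raw with 5 − raw, changing the total by 5 − 2·raw per item.
Total = 51 + 9·5 − 2·20 = 51 + 45 − 40 = 56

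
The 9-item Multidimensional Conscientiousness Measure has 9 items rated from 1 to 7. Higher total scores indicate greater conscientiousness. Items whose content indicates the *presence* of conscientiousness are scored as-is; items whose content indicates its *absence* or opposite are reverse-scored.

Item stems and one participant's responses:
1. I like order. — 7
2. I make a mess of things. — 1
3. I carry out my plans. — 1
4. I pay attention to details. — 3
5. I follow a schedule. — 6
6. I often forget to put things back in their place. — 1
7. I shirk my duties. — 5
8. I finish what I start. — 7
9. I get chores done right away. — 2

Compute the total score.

Items 2, 6, 7 describe the absence/opposite of conscientiousness → reverse-score.
reversed = (1+7) − raw = 8 − raw.
  item 1: 7
  item 2: 8 − 1 = 7
  item 3: 1
  item 4: 3
  item 5: 6
  item 6: 8 − 1 = 7
  item 7: 8 − 5 = 3
  item 8: 7
  item 9: 2
Total = 7 + 7 + 1 + 3 + 6 + 7 + 3 + 7 + 2 = 43

43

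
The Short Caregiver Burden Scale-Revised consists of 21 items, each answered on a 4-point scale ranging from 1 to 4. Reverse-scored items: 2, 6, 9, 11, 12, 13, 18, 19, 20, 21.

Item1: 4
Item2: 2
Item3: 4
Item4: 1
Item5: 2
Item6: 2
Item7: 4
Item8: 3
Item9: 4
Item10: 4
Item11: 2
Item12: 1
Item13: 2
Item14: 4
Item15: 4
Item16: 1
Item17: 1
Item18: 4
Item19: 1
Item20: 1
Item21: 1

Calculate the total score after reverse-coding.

Reverse-scored items use 5 − raw:
  item 2: 5 − 2 = 3
  item 6: 5 − 2 = 3
  item 9: 5 − 4 = 1
  item 11: 5 − 2 = 3
  item 12: 5 − 1 = 4
  item 13: 5 − 2 = 3
  item 18: 5 − 4 = 1
  item 19: 5 − 1 = 4
  item 20: 5 − 1 = 4
  item 21: 5 − 1 = 4
After reverse-coding: 4, 3, 4, 1, 2, 3, 4, 3, 1, 4, 3, 4, 3, 4, 4, 1, 1, 1, 4, 4, 4
Total = 4 + 3 + 4 + 1 + 2 + 3 + 4 + 3 + 1 + 4 + 3 + 4 + 3 + 4 + 4 + 1 + 1 + 1 + 4 + 4 + 4 = 62

62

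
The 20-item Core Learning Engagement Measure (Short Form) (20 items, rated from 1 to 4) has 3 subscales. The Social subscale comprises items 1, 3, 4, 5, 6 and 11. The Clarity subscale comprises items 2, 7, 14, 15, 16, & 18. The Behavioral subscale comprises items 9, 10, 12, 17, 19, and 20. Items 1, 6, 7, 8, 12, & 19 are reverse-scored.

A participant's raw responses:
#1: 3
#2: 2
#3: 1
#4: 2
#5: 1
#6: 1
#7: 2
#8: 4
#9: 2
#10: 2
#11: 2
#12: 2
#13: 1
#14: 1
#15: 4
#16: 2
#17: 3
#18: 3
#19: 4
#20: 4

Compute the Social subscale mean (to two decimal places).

2.00

Social items: 1, 3, 4, 5, 6, 11.
Of these, items 1 & 6 are reverse-scored; reverse-coded value = 5 − response.
  item 1: 5 − 3 = 2
  item 3: 1
  item 4: 2
  item 5: 1
  item 6: 5 − 1 = 4
  item 11: 2
Sum = 2 + 1 + 2 + 1 + 4 + 2 = 12
Mean = 12 / 6 = 2.00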